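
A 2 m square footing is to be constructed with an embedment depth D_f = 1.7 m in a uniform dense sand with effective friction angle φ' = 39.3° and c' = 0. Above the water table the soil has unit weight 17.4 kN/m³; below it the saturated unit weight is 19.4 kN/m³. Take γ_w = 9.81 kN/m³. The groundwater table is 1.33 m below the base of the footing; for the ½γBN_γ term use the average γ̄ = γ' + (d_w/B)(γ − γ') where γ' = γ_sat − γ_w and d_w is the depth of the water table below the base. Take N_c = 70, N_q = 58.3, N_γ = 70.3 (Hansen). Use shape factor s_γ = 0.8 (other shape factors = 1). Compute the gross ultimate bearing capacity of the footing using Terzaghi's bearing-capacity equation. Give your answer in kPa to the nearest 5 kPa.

q_ult ≈ 2555 kPa

q = γ·D_f = 17.4 × 1.7 = 29.58 kPa.
γ' = 9.59 kN/m³; averaging over the depth B below the base, γ̄ = γ' + (d_w/B)(γ − γ') = 14.784 kN/m³.
q·N_q = 29.58 × 58.3 = 1724.5 kPa
0.5·γ·B·N_γ·s_γ = 0.5 × 14.784 × 2 × 70.3 × 0.8 = 831.43 kPa
q_ult = 1724.5 + 831.43 = 2555.9 kPa.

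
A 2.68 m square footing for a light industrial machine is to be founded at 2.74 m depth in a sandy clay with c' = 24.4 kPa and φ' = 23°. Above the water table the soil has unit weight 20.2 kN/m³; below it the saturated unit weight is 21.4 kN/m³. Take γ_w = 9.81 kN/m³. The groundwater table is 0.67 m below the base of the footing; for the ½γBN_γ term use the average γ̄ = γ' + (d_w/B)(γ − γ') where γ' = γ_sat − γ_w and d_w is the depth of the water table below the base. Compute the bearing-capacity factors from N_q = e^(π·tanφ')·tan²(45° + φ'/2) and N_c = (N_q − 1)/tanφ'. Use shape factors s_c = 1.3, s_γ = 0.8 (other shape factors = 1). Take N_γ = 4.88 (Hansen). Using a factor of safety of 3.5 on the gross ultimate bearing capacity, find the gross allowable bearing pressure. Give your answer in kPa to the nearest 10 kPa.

N_q = e^(π·tan23°)·tan²(56.5°) = 8.66; N_c = (N_q − 1)/tanφ' = 18.05.
Overburden at base level: q = 20.2 × 2.74 = 55.348 kPa.
The water table is 0.67 m below the base (< B = 2.68 m), so the ½γBN_γ term uses γ̄ = γ' + (d_w/B)(γ − γ') = 11.59 + (0.67/2.68)(20.2 − 11.59) = 13.742 kN/m³.
Cohesion term c·N_c·s_c = 24.4 × 18.049 × 1.3 = 572.5 kPa; surcharge term q·N_q = 55.348 × 8.6612 = 479.38 kPa; self-weight term 0.5·γ·B·N_γ·s_γ = 0.5 × 13.742 × 2.68 × 4.88 × 0.8 = 71.892 kPa.
q_ult = 572.5 + 479.38 + 71.892 = 1123.8 kPa.
q_all = 1123.8 / 3.5 = 321.08 kPa.

q_all ≈ 320 kPa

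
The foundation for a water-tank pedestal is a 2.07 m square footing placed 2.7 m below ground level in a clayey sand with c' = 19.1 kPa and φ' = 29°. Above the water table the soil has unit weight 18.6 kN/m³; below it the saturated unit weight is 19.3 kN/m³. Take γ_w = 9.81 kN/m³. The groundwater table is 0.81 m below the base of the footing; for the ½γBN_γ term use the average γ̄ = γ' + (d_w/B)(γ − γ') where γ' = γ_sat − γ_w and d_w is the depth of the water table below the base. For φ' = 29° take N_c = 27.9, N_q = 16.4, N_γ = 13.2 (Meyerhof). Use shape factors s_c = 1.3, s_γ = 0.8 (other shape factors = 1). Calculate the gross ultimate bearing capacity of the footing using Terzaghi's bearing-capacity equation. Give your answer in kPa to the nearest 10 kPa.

q = γ·D_f = 18.6 × 2.7 = 50.22 kPa.
γ' = 9.49 kN/m³; averaging over the depth B below the base, γ̄ = γ' + (d_w/B)(γ − γ') = 13.055 kN/m³.
c·N_c·s_c = 19.1 × 27.9 × 1.3 = 692.76 kPa
q·N_q = 50.22 × 16.4 = 823.61 kPa
0.5·γ·B·N_γ·s_γ = 0.5 × 13.055 × 2.07 × 13.2 × 0.8 = 142.68 kPa
q_ult = 692.76 + 823.61 + 142.68 = 1659 kPa.

q_ult ≈ 1660 kPa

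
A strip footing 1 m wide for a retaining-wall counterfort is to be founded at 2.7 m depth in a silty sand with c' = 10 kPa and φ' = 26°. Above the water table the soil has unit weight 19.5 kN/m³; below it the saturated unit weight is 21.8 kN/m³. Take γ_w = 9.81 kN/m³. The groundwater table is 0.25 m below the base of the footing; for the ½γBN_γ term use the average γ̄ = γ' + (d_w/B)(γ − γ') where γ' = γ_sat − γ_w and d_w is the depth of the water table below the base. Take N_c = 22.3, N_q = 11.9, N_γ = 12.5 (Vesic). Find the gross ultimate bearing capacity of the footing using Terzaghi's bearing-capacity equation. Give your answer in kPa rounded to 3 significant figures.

q_ult ≈ 936 kPa

q = γ·D_f = 19.5 × 2.7 = 52.65 kPa.
γ' = 11.99 kN/m³; averaging over the depth B below the base, γ̄ = γ' + (d_w/B)(γ − γ') = 13.867 kN/m³.
c·N_c = 10 × 22.3 = 223 kPa
q·N_q = 52.65 × 11.9 = 626.54 kPa
0.5·γ·B·N_γ = 0.5 × 13.867 × 1 × 12.5 = 86.672 kPa
q_ult = 223 + 626.54 + 86.672 = 936.21 kPa.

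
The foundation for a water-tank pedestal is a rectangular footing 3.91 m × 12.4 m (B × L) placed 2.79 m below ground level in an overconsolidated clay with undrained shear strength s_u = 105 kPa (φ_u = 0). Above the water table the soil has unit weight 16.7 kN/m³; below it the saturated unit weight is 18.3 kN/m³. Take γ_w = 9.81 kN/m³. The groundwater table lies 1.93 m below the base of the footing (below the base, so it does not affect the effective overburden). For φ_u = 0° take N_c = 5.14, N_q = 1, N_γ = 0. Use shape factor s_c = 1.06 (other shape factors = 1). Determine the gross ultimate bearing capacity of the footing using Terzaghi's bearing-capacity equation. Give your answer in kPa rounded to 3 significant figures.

Effective surcharge at the founding depth q = γ·D_f = 16.7 × 2.79 = 46.593 kPa.
q_ult = c·N_c·s_c + q·N_q
     = 105 × 5.14 × 1.06 + 46.593 × 1
     = 572.08 + 46.593 = 618.67 kPa.

q_ult ≈ 619 kPa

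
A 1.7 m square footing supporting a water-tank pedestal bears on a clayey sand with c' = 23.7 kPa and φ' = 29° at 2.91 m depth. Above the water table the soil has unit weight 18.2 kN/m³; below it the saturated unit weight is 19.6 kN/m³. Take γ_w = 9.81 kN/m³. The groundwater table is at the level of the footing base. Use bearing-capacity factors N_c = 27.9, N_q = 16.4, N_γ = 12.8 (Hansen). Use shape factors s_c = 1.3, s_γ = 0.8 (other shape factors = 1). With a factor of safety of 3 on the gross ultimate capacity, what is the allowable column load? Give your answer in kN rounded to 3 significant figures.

q = γ·D_f = 18.2 × 2.91 = 52.962 kPa.
For the ½γBN_γ term take γ' = 19.6 − 9.81 = 9.79 kN/m³ (soil below base is submerged).
c·N_c·s_c = 23.7 × 27.9 × 1.3 = 859.6 kPa
q·N_q = 52.962 × 16.4 = 868.58 kPa
0.5·γ·B·N_γ·s_γ = 0.5 × 9.79 × 1.7 × 12.8 × 0.8 = 85.212 kPa
q_ult = 859.6 + 868.58 + 85.212 = 1813.4 kPa.
Gross allowable pressure q_all = 1813.4 / 3 = 604.46 kPa.
Footing area = 2.89 m², so allowable column load = 604.46 × 2.89 = 1746.9 kN.

P_all ≈ 1750 kN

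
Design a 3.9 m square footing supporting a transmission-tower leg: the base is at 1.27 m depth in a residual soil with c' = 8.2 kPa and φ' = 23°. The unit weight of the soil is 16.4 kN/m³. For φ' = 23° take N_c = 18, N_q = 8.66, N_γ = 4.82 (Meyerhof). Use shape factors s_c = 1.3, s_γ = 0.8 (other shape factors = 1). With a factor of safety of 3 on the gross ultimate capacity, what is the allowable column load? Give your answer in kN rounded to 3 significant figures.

P_all ≈ 2510 kN

Effective surcharge at the founding depth q = γ·D_f = 16.4 × 1.27 = 20.828 kPa.
q_ult = c·N_c·s_c + q·N_q + 0.5·γ·B·N_γ·s_γ
     = 8.2 × 18 × 1.3 + 20.828 × 8.66 + 0.5 × 16.4 × 3.9 × 4.82 × 0.8
     = 191.88 + 180.37 + 123.31 = 495.57 kPa.
Gross allowable pressure q_all = 495.57 / 3 = 165.19 kPa.
Footing area = 15.21 m², so allowable column load = 165.19 × 15.21 = 2512.5 kN.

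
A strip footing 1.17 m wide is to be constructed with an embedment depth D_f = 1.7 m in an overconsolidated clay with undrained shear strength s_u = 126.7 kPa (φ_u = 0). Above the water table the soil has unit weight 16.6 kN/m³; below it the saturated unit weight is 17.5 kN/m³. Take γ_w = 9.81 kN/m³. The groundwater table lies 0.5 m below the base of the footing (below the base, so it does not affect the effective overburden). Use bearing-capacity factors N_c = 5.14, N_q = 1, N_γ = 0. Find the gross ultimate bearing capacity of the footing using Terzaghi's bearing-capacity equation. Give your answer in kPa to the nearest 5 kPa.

q = γ·D_f = 16.6 × 1.7 = 28.22 kPa.
c·N_c = 126.7 × 5.14 = 651.24 kPa
q·N_q = 28.22 × 1 = 28.22 kPa
q_ult = 651.24 + 28.22 = 679.46 kPa.

q_ult ≈ 680 kPa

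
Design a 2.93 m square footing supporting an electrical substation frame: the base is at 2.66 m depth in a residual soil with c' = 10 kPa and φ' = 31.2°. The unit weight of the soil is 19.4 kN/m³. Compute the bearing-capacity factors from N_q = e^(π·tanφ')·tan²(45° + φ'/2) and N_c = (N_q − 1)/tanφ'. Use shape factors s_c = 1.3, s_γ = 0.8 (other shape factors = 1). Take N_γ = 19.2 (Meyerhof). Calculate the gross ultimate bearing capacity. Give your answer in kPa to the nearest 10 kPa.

tan31.2° = 0.6056, so N_q = e^(π×0.6056)·tan²(60.6°) = 6.703 × 3.15 = 21.11.
N_c = (21.11 − 1)/tan31.2° = 33.21.
q = γ·D_f = 19.4 × 2.66 = 51.604 kPa.
c·N_c·s_c = 10 × 33.211 × 1.3 = 431.74 kPa
q·N_q = 51.604 × 21.113 = 1089.5 kPa
0.5·γ·B·N_γ·s_γ = 0.5 × 19.4 × 2.93 × 19.2 × 0.8 = 436.55 kPa
q_ult = 431.74 + 1089.5 + 436.55 = 1957.8 kPa.

q_ult ≈ 1960 kPa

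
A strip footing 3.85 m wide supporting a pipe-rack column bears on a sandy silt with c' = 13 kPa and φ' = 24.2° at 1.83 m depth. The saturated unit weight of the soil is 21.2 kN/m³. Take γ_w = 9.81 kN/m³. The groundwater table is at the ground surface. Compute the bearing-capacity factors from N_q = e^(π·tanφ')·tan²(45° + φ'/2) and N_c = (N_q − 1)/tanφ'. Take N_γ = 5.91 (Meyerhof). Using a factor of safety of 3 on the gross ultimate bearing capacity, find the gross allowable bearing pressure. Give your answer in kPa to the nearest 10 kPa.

N_q = e^(π·tan24.2°)·tan²(57.1°) = 9.81; N_c = (N_q − 1)/tanφ' = 19.59.
γ' = 21.2 − 9.81 = 11.39 kN/m³ (submerged throughout). q = 11.39 × 1.83 = 20.844 kPa; the same γ' applies in the ½γBN_γ term.
c·N_c = 13 × 19.593 = 254.71 kPa
q·N_q = 20.844 × 9.8053 = 204.38 kPa
0.5·γ·B·N_γ = 0.5 × 11.39 × 3.85 × 5.91 = 129.58 kPa
q_ult = 254.71 + 204.38 + 129.58 = 588.67 kPa.
q_all = 588.67 / 3 = 196.22 kPa.

q_all ≈ 200 kPa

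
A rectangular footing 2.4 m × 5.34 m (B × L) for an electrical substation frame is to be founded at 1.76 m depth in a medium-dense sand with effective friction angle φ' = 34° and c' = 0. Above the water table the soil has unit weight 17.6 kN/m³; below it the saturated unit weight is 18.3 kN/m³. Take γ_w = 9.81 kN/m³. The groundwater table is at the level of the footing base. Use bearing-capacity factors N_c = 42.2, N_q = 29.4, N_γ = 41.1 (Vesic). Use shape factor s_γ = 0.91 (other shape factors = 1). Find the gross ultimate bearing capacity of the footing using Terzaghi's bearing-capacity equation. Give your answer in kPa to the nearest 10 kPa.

Effective surcharge at the founding depth q = γ·D_f = 17.6 × 1.76 = 30.976 kPa.
The water table coincides with the base, so in the self-weight term γ → γ' = 8.49 kN/m³.
q_ult = q·N_q + 0.5·γ·B·N_γ·s_γ
     = 30.976 × 29.4 + 0.5 × 8.49 × 2.4 × 41.1 × 0.91
     = 910.69 + 381.04 = 1291.7 kPa.

q_ult ≈ 1290 kPa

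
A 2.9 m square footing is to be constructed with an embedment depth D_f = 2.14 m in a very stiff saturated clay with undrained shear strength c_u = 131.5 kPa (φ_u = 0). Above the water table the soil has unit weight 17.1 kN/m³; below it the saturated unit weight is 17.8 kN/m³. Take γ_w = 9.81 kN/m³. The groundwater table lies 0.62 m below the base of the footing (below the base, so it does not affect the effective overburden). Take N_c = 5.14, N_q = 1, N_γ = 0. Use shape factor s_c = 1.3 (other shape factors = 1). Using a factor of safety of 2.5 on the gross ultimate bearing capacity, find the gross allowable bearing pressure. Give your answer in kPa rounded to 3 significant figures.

q_all ≈ 366 kPa

Overburden at base level: q = 17.1 × 2.14 = 36.594 kPa.
Cohesion term c·N_c·s_c = 131.5 × 5.14 × 1.3 = 878.68 kPa; surcharge term q·N_q = 36.594 × 1 = 36.594 kPa.
q_ult = 878.68 + 36.594 = 915.28 kPa.
q_all = 915.28 / 2.5 = 366.11 kPa.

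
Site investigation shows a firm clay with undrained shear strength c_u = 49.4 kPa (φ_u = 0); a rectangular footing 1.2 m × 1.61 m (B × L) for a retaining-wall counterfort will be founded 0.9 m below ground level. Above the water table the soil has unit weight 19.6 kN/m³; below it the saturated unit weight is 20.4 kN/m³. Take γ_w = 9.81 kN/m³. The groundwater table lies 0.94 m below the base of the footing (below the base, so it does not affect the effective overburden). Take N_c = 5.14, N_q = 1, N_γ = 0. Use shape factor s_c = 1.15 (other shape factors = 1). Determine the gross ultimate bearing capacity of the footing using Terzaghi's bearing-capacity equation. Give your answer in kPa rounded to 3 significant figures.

q_ult ≈ 310 kPa

Overburden at base level: q = 19.6 × 0.9 = 17.64 kPa.
Cohesion term c·N_c·s_c = 49.4 × 5.14 × 1.15 = 292 kPa; surcharge term q·N_q = 17.64 × 1 = 17.64 kPa.
q_ult = 292 + 17.64 = 309.64 kPa.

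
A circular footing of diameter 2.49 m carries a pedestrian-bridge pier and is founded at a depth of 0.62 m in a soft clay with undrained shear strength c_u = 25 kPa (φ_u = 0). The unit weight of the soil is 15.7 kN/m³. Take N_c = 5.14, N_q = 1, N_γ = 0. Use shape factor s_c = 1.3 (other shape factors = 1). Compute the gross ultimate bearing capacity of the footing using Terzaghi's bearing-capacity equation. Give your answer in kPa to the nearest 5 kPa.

Effective surcharge at the founding depth q = γ·D_f = 15.7 × 0.62 = 9.734 kPa.
q_ult = c·N_c·s_c + q·N_q
     = 25 × 5.14 × 1.3 + 9.734 × 1
     = 167.05 + 9.734 = 176.78 kPa.

q_ult ≈ 175 kPa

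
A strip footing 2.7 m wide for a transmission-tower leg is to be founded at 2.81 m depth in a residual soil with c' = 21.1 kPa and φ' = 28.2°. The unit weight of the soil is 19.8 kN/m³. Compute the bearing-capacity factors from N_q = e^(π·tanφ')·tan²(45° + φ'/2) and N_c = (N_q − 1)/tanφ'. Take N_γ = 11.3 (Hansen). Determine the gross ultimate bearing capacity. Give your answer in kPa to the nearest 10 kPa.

tan28.2° = 0.5362, so N_q = e^(π×0.5362)·tan²(59.1°) = 5.39 × 2.792 = 15.05.
N_c = (15.05 − 1)/tan28.2° = 26.2.
q = γ·D_f = 19.8 × 2.81 = 55.638 kPa.
c·N_c = 21.1 × 26.198 = 552.78 kPa
q·N_q = 55.638 × 15.047 = 837.21 kPa
0.5·γ·B·N_γ = 0.5 × 19.8 × 2.7 × 11.3 = 302.05 kPa
q_ult = 552.78 + 837.21 + 302.05 = 1692 kPa.

q_ult ≈ 1690 kPa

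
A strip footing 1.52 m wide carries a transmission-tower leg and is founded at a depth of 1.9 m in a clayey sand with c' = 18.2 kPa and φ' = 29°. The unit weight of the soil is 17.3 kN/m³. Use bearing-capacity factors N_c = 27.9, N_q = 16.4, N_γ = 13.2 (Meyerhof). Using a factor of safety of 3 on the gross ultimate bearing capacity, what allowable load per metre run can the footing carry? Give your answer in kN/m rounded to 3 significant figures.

≈ 618 kN/m

Overburden at base level: q = 17.3 × 1.9 = 32.87 kPa.
Cohesion term c·N_c = 18.2 × 27.9 = 507.78 kPa; surcharge term q·N_q = 32.87 × 16.4 = 539.07 kPa; self-weight term 0.5·γ·B·N_γ = 0.5 × 17.3 × 1.52 × 13.2 = 173.55 kPa.
q_ult = 507.78 + 539.07 + 173.55 = 1220.4 kPa.
Gross allowable pressure q_all = 1220.4 / 3 = 406.8 kPa.
Allowable wall load = q_all × B = 406.8 × 1.52 = 618.34 kN per metre run.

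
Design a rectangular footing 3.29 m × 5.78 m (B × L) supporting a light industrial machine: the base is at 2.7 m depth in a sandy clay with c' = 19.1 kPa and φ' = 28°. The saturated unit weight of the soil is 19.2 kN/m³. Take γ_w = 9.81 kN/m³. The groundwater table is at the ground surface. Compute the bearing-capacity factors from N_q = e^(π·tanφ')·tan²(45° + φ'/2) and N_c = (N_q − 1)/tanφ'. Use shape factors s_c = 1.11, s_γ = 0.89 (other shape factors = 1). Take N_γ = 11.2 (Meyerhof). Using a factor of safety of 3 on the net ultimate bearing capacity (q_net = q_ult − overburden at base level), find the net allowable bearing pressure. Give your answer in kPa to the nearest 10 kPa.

q_all(net) ≈ 350 kPa

N_q = e^(π·tan28°)·tan²(59°) = 14.72; N_c = (N_q − 1)/tanφ' = 25.8.
γ' = 19.2 − 9.81 = 9.39 kN/m³ (submerged throughout). q = 9.39 × 2.7 = 25.353 kPa; the same γ' applies in the ½γBN_γ term.
c·N_c·s_c = 19.1 × 25.803 × 1.11 = 547.06 kPa
q·N_q = 25.353 × 14.72 = 373.19 kPa
0.5·γ·B·N_γ·s_γ = 0.5 × 9.39 × 3.29 × 11.2 × 0.89 = 153.97 kPa
q_ult = 547.06 + 373.19 + 153.97 = 1074.2 kPa.
q_net = 1074.2 − 25.353 = 1048.9 kPa.
q_all(net) = 1048.9 / 3 = 349.62 kPa.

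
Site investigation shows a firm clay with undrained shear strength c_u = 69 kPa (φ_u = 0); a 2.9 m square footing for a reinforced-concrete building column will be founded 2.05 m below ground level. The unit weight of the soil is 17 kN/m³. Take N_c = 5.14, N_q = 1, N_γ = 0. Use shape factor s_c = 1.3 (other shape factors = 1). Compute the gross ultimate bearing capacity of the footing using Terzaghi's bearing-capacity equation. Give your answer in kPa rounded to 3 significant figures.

q_ult ≈ 496 kPa

Effective surcharge at the founding depth q = γ·D_f = 17 × 2.05 = 34.85 kPa.
q_ult = c·N_c·s_c + q·N_q
     = 69 × 5.14 × 1.3 + 34.85 × 1
     = 461.06 + 34.85 = 495.91 kPa.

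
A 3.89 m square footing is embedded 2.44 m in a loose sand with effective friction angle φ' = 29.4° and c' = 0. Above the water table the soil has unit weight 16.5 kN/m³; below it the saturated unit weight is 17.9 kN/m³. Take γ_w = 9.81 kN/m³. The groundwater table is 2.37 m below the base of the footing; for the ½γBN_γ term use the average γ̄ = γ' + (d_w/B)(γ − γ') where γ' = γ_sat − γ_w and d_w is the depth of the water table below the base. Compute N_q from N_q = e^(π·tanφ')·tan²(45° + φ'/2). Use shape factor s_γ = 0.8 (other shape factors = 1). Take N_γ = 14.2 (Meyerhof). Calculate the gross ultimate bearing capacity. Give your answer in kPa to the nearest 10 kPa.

tan29.4° = 0.5635, so N_q = e^(π×0.5635)·tan²(59.7°) = 5.872 × 2.929 = 17.2.
q = γ·D_f = 16.5 × 2.44 = 40.26 kPa.
γ' = 8.09 kN/m³; averaging over the depth B below the base, γ̄ = γ' + (d_w/B)(γ − γ') = 13.214 kN/m³.
q·N_q = 40.26 × 17.196 = 692.33 kPa
0.5·γ·B·N_γ·s_γ = 0.5 × 13.214 × 3.89 × 14.2 × 0.8 = 291.96 kPa
q_ult = 692.33 + 291.96 = 984.29 kPa.

q_ult ≈ 980 kPa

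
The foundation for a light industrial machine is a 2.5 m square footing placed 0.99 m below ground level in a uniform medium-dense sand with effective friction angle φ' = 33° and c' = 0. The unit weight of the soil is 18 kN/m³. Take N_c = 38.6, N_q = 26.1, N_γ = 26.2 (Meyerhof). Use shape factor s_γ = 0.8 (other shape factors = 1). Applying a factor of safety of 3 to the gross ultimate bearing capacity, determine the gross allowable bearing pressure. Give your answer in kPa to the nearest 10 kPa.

Overburden at base level: q = 18 × 0.99 = 17.82 kPa.
Surcharge term q·N_q = 17.82 × 26.1 = 465.1 kPa; self-weight term 0.5·γ·B·N_γ·s_γ = 0.5 × 18 × 2.5 × 26.2 × 0.8 = 471.6 kPa.
q_ult = 465.1 + 471.6 = 936.7 kPa.
q_all = q_ult / FS = 936.7 / 3 = 312.23 kPa.

q_all ≈ 310 kPa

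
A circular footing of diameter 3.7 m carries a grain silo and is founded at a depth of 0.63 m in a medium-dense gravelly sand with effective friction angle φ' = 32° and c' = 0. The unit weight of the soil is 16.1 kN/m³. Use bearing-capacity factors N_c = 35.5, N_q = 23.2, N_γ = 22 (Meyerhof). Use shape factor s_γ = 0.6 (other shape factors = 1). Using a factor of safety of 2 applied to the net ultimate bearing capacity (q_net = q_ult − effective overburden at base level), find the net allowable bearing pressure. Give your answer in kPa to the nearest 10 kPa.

q = γ·D_f = 16.1 × 0.63 = 10.143 kPa.
q·N_q = 10.143 × 23.2 = 235.32 kPa
0.5·γ·B·N_γ·s_γ = 0.5 × 16.1 × 3.7 × 22 × 0.6 = 393.16 kPa
q_ult = 235.32 + 393.16 = 628.48 kPa.
Net ultimate: q_net = 628.48 − 10.143 = 618.34 kPa.
q_all(net) = 618.34 / 2 = 309.17 kPa.

q_all(net) ≈ 310 kPa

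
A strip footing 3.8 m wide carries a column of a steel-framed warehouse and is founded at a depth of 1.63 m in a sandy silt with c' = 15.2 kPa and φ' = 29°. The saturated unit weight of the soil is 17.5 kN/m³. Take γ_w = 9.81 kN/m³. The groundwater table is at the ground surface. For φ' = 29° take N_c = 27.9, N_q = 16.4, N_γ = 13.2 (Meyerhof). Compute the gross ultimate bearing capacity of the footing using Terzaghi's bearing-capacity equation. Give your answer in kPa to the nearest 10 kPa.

q_ult ≈ 820 kPa

γ' = 17.5 − 9.81 = 7.69 kN/m³ (submerged throughout). q = 7.69 × 1.63 = 12.535 kPa; the same γ' applies in the ½γBN_γ term.
c·N_c = 15.2 × 27.9 = 424.08 kPa
q·N_q = 12.535 × 16.4 = 205.57 kPa
0.5·γ·B·N_γ = 0.5 × 7.69 × 3.8 × 13.2 = 192.87 kPa
q_ult = 424.08 + 205.57 + 192.87 = 822.51 kPa.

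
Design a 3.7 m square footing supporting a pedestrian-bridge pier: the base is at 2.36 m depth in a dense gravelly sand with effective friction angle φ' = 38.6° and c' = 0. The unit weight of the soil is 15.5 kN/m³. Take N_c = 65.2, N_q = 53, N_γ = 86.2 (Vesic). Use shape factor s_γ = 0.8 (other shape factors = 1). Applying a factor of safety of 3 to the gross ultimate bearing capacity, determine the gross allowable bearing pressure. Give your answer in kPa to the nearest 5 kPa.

Overburden at base level: q = 15.5 × 2.36 = 36.58 kPa.
Surcharge term q·N_q = 36.58 × 53 = 1938.7 kPa; self-weight term 0.5·γ·B·N_γ·s_γ = 0.5 × 15.5 × 3.7 × 86.2 × 0.8 = 1977.4 kPa.
q_ult = 1938.7 + 1977.4 = 3916.2 kPa.
q_all = q_ult / FS = 3916.2 / 3 = 1305.4 kPa.

q_all ≈ 1305 kPa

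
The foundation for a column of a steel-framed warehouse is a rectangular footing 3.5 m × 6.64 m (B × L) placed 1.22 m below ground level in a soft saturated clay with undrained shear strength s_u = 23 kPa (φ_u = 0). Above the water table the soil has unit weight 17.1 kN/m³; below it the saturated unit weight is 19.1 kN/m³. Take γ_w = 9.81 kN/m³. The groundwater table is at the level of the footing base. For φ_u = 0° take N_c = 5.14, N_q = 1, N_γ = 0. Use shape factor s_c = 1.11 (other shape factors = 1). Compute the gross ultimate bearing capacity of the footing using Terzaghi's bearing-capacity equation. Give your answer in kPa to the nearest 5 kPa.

q_ult ≈ 150 kPa

q = γ·D_f = 17.1 × 1.22 = 20.862 kPa.
c·N_c·s_c = 23 × 5.14 × 1.11 = 131.22 kPa
q·N_q = 20.862 × 1 = 20.862 kPa
q_ult = 131.22 + 20.862 = 152.09 kPa.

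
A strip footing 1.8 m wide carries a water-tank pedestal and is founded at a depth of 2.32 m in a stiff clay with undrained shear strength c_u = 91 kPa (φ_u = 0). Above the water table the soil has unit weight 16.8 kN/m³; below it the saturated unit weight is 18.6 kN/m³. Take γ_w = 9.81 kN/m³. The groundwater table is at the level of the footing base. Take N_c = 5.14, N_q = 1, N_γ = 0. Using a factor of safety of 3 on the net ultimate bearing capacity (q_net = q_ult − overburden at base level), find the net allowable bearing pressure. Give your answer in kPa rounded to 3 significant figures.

Overburden at base level: q = 16.8 × 2.32 = 38.976 kPa.
Cohesion term c·N_c = 91 × 5.14 = 467.74 kPa; surcharge term q·N_q = 38.976 × 1 = 38.976 kPa.
q_ult = 467.74 + 38.976 = 506.72 kPa.
q_net = 506.72 − 38.976 = 467.74 kPa.
q_all(net) = 467.74 / 3 = 155.91 kPa.

q_all(net) ≈ 156 kPa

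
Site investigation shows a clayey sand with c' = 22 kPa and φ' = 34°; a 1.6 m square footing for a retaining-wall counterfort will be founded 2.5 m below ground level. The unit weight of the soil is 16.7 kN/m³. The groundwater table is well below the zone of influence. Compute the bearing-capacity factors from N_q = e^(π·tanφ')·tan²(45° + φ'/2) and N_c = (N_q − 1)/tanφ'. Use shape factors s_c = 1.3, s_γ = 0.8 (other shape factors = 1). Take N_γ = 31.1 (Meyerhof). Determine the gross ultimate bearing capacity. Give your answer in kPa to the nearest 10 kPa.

q_ult ≈ 2770 kPa

tan34° = 0.6745, so N_q = e^(π×0.6745)·tan²(62°) = 8.323 × 3.537 = 29.44.
N_c = (29.44 − 1)/tan34° = 42.16.
q = γ·D_f = 16.7 × 2.5 = 41.75 kPa.
c·N_c·s_c = 22 × 42.164 × 1.3 = 1205.9 kPa
q·N_q = 41.75 × 29.44 = 1229.1 kPa
0.5·γ·B·N_γ·s_γ = 0.5 × 16.7 × 1.6 × 31.1 × 0.8 = 332.4 kPa
q_ult = 1205.9 + 1229.1 + 332.4 = 2767.4 kPa.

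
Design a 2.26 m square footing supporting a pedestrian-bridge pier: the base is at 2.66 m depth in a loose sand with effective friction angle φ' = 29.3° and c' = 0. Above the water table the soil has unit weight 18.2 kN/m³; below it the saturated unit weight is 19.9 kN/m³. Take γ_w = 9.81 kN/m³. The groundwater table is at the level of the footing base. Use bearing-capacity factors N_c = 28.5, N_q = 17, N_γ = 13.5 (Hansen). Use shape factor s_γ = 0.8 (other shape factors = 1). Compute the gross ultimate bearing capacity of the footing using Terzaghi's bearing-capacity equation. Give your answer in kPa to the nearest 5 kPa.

q_ult ≈ 945 kPa

Effective surcharge at the founding depth q = γ·D_f = 18.2 × 2.66 = 48.412 kPa.
The water table coincides with the base, so in the self-weight term γ → γ' = 10.09 kN/m³.
q_ult = q·N_q + 0.5·γ·B·N_γ·s_γ
     = 48.412 × 17 + 0.5 × 10.09 × 2.26 × 13.5 × 0.8
     = 823 + 123.14 = 946.14 kPa.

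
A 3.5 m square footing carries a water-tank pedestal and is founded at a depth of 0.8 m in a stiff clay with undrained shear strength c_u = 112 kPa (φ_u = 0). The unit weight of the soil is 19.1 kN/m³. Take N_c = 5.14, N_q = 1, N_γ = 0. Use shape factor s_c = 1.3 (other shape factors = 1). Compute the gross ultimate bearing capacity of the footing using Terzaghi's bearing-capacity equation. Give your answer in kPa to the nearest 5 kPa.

q_ult ≈ 765 kPa

q = γ·D_f = 19.1 × 0.8 = 15.28 kPa.
c·N_c·s_c = 112 × 5.14 × 1.3 = 748.38 kPa
q·N_q = 15.28 × 1 = 15.28 kPa
q_ult = 748.38 + 15.28 = 763.66 kPa.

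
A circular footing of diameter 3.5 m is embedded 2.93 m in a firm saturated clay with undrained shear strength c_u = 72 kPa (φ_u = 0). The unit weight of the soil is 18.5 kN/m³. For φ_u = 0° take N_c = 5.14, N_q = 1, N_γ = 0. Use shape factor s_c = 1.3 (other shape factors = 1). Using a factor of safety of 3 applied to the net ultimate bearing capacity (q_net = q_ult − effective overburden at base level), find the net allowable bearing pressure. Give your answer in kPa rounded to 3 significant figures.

q = γ·D_f = 18.5 × 2.93 = 54.205 kPa.
c·N_c·s_c = 72 × 5.14 × 1.3 = 481.1 kPa
q·N_q = 54.205 × 1 = 54.205 kPa
q_ult = 481.1 + 54.205 = 535.31 kPa.
Net ultimate: q_net = 535.31 − 54.205 = 481.1 kPa.
q_all(net) = 481.1 / 3 = 160.37 kPa.

q_all(net) ≈ 160 kPa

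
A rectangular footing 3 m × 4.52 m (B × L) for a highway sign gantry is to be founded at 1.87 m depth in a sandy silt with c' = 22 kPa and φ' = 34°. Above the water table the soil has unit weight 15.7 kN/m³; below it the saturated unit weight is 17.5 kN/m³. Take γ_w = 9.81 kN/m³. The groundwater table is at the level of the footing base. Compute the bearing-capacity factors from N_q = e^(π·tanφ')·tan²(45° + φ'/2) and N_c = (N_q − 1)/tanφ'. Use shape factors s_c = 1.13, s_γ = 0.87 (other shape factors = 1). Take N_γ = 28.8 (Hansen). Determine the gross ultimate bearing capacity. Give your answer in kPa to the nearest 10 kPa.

q_ult ≈ 2200 kPa

tan34° = 0.6745, so N_q = e^(π×0.6745)·tan²(62°) = 8.323 × 3.537 = 29.44.
N_c = (29.44 − 1)/tan34° = 42.16.
Effective surcharge at the founding depth q = γ·D_f = 15.7 × 1.87 = 29.359 kPa.
The water table coincides with the base, so in the self-weight term γ → γ' = 7.69 kN/m³.
q_ult = c·N_c·s_c + q·N_q + 0.5·γ·B·N_γ·s_γ
     = 22 × 42.164 × 1.13 + 29.359 × 29.44 + 0.5 × 7.69 × 3 × 28.8 × 0.87
     = 1048.2 + 864.32 + 289.02 = 2201.5 kPa.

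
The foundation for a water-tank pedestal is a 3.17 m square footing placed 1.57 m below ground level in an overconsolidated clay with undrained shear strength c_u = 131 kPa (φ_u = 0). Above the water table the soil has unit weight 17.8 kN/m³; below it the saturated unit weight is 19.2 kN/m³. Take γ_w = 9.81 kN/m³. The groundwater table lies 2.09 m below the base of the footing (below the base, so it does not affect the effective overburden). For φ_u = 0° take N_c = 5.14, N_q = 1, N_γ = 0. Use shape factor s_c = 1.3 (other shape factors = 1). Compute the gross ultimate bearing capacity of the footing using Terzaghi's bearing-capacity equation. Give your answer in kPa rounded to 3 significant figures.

q = γ·D_f = 17.8 × 1.57 = 27.946 kPa.
c·N_c·s_c = 131 × 5.14 × 1.3 = 875.34 kPa
q·N_q = 27.946 × 1 = 27.946 kPa
q_ult = 875.34 + 27.946 = 903.29 kPa.

q_ult ≈ 903 kPa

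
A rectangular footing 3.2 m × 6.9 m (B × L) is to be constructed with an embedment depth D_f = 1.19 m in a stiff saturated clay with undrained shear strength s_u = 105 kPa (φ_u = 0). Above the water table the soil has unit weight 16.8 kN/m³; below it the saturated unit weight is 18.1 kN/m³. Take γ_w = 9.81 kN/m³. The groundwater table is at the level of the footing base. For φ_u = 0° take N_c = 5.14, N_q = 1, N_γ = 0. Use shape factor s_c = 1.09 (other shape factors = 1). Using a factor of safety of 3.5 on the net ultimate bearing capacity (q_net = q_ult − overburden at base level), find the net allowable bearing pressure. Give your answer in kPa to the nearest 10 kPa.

q_all(net) ≈ 170 kPa

Effective surcharge at the founding depth q = γ·D_f = 16.8 × 1.19 = 19.992 kPa.
q_ult = c·N_c·s_c + q·N_q
     = 105 × 5.14 × 1.09 + 19.992 × 1
     = 588.27 + 19.992 = 608.26 kPa.
q_net = 608.26 − 19.992 = 588.27 kPa.
q_all(net) = 588.27 / 3.5 = 168.08 kPa.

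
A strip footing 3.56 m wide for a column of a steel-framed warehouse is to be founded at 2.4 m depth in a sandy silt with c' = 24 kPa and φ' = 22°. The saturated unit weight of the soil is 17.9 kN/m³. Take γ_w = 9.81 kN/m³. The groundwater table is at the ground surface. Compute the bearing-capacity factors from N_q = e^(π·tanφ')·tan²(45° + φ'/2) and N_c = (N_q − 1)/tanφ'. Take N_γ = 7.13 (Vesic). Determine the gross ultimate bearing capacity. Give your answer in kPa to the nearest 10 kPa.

tan22° = 0.404, so N_q = e^(π×0.404)·tan²(56°) = 3.558 × 2.198 = 7.82.
N_c = (7.82 − 1)/tan22° = 16.88.
γ' = 17.9 − 9.81 = 8.09 kN/m³ (submerged throughout). q = 8.09 × 2.4 = 19.416 kPa; the same γ' applies in the ½γBN_γ term.
c·N_c = 24 × 16.883 = 405.19 kPa
q·N_q = 19.416 × 7.8211 = 151.85 kPa
0.5·γ·B·N_γ = 0.5 × 8.09 × 3.56 × 7.13 = 102.67 kPa
q_ult = 405.19 + 151.85 + 102.67 = 659.72 kPa.

q_ult ≈ 660 kPa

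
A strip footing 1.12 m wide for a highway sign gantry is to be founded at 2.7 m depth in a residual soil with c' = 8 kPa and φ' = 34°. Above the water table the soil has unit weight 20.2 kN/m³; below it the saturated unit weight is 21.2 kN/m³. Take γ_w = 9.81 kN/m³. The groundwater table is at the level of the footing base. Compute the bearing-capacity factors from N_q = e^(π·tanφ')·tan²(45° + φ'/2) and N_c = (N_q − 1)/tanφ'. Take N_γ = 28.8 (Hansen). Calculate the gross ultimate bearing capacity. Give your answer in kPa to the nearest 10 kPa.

q_ult ≈ 2130 kPa

tan34° = 0.6745, so N_q = e^(π×0.6745)·tan²(62°) = 8.323 × 3.537 = 29.44.
N_c = (29.44 − 1)/tan34° = 42.16.
Effective surcharge at the founding depth q = γ·D_f = 20.2 × 2.7 = 54.54 kPa.
The water table coincides with the base, so in the self-weight term γ → γ' = 11.39 kN/m³.
q_ult = c·N_c + q·N_q + 0.5·γ·B·N_γ
     = 8 × 42.164 + 54.54 × 29.44 + 0.5 × 11.39 × 1.12 × 28.8
     = 337.31 + 1605.6 + 183.7 = 2126.7 kPa.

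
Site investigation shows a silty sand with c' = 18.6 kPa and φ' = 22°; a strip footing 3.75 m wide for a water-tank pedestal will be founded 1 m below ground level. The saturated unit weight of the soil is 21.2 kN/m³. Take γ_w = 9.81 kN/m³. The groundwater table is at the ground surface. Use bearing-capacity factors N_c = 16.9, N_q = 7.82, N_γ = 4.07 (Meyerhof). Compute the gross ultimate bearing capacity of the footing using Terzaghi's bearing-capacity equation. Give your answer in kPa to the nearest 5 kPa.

q_ult ≈ 490 kPa

With the water table at the surface the whole profile is submerged: γ' = 21.2 − 9.81 = 11.39 kN/m³, so q = γ'·D_f = 11.39 kPa; the same γ' applies in the ½γBN_γ term.
q_ult = c·N_c + q·N_q + 0.5·γ·B·N_γ
     = 18.6 × 16.9 + 11.39 × 7.82 + 0.5 × 11.39 × 3.75 × 4.07
     = 314.34 + 89.07 + 86.92 = 490.33 kPa.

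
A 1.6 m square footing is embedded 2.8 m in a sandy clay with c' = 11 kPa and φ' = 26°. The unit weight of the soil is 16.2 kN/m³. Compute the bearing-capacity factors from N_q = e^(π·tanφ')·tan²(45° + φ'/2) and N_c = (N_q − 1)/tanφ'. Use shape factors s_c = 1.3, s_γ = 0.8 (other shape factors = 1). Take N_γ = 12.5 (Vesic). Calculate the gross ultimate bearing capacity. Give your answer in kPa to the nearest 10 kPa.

q_ult ≈ 990 kPa

tan26° = 0.4877, so N_q = e^(π×0.4877)·tan²(58°) = 4.629 × 2.561 = 11.85.
N_c = (11.85 − 1)/tan26° = 22.25.
Overburden at base level: q = 16.2 × 2.8 = 45.36 kPa.
Cohesion term c·N_c·s_c = 11 × 22.254 × 1.3 = 318.24 kPa; surcharge term q·N_q = 45.36 × 11.854 = 537.71 kPa; self-weight term 0.5·γ·B·N_γ·s_γ = 0.5 × 16.2 × 1.6 × 12.5 × 0.8 = 129.6 kPa.
q_ult = 318.24 + 537.71 + 129.6 = 985.54 kPa.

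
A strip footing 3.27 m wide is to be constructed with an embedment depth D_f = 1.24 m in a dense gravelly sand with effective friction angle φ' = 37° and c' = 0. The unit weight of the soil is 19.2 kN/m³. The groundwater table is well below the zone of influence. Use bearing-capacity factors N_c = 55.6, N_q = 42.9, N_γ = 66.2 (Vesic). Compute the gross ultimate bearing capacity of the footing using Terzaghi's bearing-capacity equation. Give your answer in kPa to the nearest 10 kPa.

q_ult ≈ 3100 kPa

q = γ·D_f = 19.2 × 1.24 = 23.808 kPa.
q·N_q = 23.808 × 42.9 = 1021.4 kPa
0.5·γ·B·N_γ = 0.5 × 19.2 × 3.27 × 66.2 = 2078.2 kPa
q_ult = 1021.4 + 2078.2 = 3099.5 kPa.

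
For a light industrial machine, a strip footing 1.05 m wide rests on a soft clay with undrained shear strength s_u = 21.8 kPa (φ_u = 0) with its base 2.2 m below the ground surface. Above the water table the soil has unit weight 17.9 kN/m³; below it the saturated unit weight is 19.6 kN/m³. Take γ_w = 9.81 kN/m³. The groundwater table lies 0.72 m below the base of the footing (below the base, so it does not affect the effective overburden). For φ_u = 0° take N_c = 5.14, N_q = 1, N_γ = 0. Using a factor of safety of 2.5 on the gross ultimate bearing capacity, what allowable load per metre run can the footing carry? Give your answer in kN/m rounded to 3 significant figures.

Effective surcharge at the founding depth q = γ·D_f = 17.9 × 2.2 = 39.38 kPa.
q_ult = c·N_c + q·N_q
     = 21.8 × 5.14 + 39.38 × 1
     = 112.05 + 39.38 = 151.43 kPa.
Gross allowable pressure q_all = 151.43 / 2.5 = 60.573 kPa.
Allowable wall load = q_all × B = 60.573 × 1.05 = 63.601 kN per metre run.

≈ 63.6 kN/m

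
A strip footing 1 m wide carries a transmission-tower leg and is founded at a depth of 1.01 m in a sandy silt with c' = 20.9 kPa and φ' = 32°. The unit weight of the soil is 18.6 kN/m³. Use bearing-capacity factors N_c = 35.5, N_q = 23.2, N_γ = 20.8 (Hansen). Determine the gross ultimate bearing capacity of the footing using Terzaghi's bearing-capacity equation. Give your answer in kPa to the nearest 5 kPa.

q = γ·D_f = 18.6 × 1.01 = 18.786 kPa.
c·N_c = 20.9 × 35.5 = 741.95 kPa
q·N_q = 18.786 × 23.2 = 435.84 kPa
0.5·γ·B·N_γ = 0.5 × 18.6 × 1 × 20.8 = 193.44 kPa
q_ult = 741.95 + 435.84 + 193.44 = 1371.2 kPa.

q_ult ≈ 1370 kPa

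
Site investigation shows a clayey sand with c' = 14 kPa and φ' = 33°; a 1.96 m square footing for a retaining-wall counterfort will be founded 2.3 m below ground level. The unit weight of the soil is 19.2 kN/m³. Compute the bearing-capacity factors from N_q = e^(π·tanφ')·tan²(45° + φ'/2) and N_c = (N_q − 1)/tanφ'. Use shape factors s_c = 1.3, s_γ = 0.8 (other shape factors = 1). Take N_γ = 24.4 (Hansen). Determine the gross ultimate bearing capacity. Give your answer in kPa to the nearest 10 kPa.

tan33° = 0.6494, so N_q = e^(π×0.6494)·tan²(61.5°) = 7.692 × 3.392 = 26.09.
N_c = (26.09 − 1)/tan33° = 38.64.
q = γ·D_f = 19.2 × 2.3 = 44.16 kPa.
c·N_c·s_c = 14 × 38.638 × 1.3 = 703.22 kPa
q·N_q = 44.16 × 26.092 = 1152.2 kPa
0.5·γ·B·N_γ·s_γ = 0.5 × 19.2 × 1.96 × 24.4 × 0.8 = 367.29 kPa
q_ult = 703.22 + 1152.2 + 367.29 = 2222.7 kPa.

q_ult ≈ 2220 kPa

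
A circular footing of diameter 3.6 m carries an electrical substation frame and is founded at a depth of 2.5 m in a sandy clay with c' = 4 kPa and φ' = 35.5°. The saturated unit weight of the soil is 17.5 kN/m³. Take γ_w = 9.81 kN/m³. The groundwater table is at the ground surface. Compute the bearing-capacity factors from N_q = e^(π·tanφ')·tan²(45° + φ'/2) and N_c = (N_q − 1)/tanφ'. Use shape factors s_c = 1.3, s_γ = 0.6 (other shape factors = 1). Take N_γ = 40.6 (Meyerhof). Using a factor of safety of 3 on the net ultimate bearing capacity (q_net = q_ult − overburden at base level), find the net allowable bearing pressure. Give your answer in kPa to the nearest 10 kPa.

q_all(net) ≈ 420 kPa

N_q = e^(π·tan35.5°)·tan²(62.75°) = 35.44; N_c = (N_q − 1)/tanφ' = 48.29.
Water table at ground surface, so effective unit weight γ' = 17.5 − 9.81 = 7.69 kN/m³ is used throughout; overburden q = 7.69 × 2.5 = 19.225 kPa; the same γ' applies in the ½γBN_γ term.
Cohesion term c·N_c·s_c = 4 × 48.287 × 1.3 = 251.09 kPa; surcharge term q·N_q = 19.225 × 35.443 = 681.39 kPa; self-weight term 0.5·γ·B·N_γ·s_γ = 0.5 × 7.69 × 3.6 × 40.6 × 0.6 = 337.19 kPa.
q_ult = 251.09 + 681.39 + 337.19 = 1269.7 kPa.
q_net = 1269.7 − 19.225 = 1250.4 kPa.
q_all(net) = 1250.4 / 3 = 416.82 kPa.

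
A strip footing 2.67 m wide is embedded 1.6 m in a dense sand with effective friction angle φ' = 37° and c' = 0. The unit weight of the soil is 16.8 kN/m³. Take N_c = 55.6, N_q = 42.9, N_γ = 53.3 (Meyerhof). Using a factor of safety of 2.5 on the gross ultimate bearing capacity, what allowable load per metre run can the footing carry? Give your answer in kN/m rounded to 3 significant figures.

Overburden at base level: q = 16.8 × 1.6 = 26.88 kPa.
Surcharge term q·N_q = 26.88 × 42.9 = 1153.2 kPa; self-weight term 0.5·γ·B·N_γ = 0.5 × 16.8 × 2.67 × 53.3 = 1195.4 kPa.
q_ult = 1153.2 + 1195.4 = 2348.6 kPa.
Gross allowable pressure q_all = 2348.6 / 2.5 = 939.43 kPa.
Allowable wall load = q_all × B = 939.43 × 2.67 = 2508.3 kN per metre run.

≈ 2510 kN/m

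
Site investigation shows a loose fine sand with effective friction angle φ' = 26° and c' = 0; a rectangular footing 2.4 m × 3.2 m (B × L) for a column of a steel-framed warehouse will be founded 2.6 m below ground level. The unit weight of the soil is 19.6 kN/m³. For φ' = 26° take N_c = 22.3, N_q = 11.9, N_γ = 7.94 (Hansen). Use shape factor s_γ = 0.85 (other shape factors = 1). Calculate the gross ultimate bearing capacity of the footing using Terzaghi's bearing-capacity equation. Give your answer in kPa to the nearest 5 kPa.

q = γ·D_f = 19.6 × 2.6 = 50.96 kPa.
q·N_q = 50.96 × 11.9 = 606.42 kPa
0.5·γ·B·N_γ·s_γ = 0.5 × 19.6 × 2.4 × 7.94 × 0.85 = 158.74 kPa
q_ult = 606.42 + 158.74 = 765.16 kPa.

q_ult ≈ 765 kPa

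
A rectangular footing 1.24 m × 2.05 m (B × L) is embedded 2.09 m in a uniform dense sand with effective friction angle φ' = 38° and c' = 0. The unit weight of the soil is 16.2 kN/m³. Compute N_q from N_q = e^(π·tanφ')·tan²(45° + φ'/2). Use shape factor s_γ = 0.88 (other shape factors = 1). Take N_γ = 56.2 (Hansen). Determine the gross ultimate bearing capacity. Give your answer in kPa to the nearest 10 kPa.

tan38° = 0.7813, so N_q = e^(π×0.7813)·tan²(64°) = 11.64 × 4.204 = 48.93.
q = γ·D_f = 16.2 × 2.09 = 33.858 kPa.
q·N_q = 33.858 × 48.933 = 1656.8 kPa
0.5·γ·B·N_γ·s_γ = 0.5 × 16.2 × 1.24 × 56.2 × 0.88 = 496.74 kPa
q_ult = 1656.8 + 496.74 = 2153.5 kPa.

q_ult ≈ 2150 kPa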